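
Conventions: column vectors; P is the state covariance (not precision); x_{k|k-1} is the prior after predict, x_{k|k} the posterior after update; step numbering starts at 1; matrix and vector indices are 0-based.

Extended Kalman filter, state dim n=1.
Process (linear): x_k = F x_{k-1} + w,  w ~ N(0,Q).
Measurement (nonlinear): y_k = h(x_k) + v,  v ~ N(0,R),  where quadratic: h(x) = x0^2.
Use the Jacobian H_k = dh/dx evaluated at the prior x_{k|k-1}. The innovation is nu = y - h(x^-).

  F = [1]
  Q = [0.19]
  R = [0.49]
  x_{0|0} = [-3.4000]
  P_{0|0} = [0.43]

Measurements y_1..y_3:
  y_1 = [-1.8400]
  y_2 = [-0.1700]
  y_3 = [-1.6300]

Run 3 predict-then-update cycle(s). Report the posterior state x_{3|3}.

step 1: x^-=[-3.4000]  P^-=[0.6200]  H_jac=[-6.8000]  S=[29.1588]  K=[-0.1446]  nu=[-13.4000]  x^+=[-1.4625]  P^+=[0.0104]
step 2: x^-=[-1.4625]  P^-=[0.2004]  H_jac=[-2.9251]  S=[2.2048]  K=[-0.2659]  nu=[-2.3090]  x^+=[-0.8486]  P^+=[0.0445]
step 3: x^-=[-0.8486]  P^-=[0.2345]  H_jac=[-1.6972]  S=[1.1656]  K=[-0.3415]  nu=[-2.3501]  x^+=[-0.0460]  P^+=[0.0986]

x_post = [-0.0460]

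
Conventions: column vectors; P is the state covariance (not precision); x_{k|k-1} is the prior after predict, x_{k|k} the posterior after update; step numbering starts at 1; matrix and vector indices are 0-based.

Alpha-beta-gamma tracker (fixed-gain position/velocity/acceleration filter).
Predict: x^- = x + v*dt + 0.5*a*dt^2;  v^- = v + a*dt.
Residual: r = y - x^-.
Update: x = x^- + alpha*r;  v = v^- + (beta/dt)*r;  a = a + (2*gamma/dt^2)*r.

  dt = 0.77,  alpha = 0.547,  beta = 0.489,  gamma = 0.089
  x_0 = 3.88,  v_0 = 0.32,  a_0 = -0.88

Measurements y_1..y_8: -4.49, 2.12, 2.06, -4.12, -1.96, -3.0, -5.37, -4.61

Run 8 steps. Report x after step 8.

x_post = -5.0548

step 1: x_pred=3.8655  r=-8.3555  x^+=-0.7049  v^+=-5.6639  a^+=-3.3885
step 2: x_pred=-6.0707  r=8.1907  x^+=-1.5904  v^+=-3.0714  a^+=-0.9295
step 3: x_pred=-4.2309  r=6.2909  x^+=-0.7898  v^+=0.2080  a^+=0.9592
step 4: x_pred=-0.3453  r=-3.7747  x^+=-2.4101  v^+=-1.4506  a^+=-0.1741
step 5: x_pred=-3.5786  r=1.6186  x^+=-2.6932  v^+=-0.5567  a^+=0.3119
step 6: x_pred=-3.0295  r=0.0295  x^+=-3.0134  v^+=-0.2979  a^+=0.3207
step 7: x_pred=-3.1476  r=-2.2224  x^+=-4.3633  v^+=-1.4623  a^+=-0.3465
step 8: x_pred=-5.5919  r=0.9819  x^+=-5.0548  v^+=-1.1055  a^+=-0.0517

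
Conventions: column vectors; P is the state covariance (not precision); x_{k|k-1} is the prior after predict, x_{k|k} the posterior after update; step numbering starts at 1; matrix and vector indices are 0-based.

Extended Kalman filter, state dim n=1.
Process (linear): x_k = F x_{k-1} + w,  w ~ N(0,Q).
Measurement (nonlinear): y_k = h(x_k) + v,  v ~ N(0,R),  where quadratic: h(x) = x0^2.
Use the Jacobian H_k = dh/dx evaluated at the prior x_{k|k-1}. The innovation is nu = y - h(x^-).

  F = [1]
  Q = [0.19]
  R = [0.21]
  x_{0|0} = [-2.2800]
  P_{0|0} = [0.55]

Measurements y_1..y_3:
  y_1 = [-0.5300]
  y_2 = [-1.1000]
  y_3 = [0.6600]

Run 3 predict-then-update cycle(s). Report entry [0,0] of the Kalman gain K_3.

step 1: x^-=[-2.2800]  P^-=[0.7400]  H_jac=[-4.5600]  S=[15.5973]  K=[-0.2163]  nu=[-5.7284]  x^+=[-1.0407]  P^+=[0.0100]
step 2: x^-=[-1.0407]  P^-=[0.2000]  H_jac=[-2.0814]  S=[1.0763]  K=[-0.3867]  nu=[-2.1830]  x^+=[-0.1965]  P^+=[0.0390]
step 3: x^-=[-0.1965]  P^-=[0.2290]  H_jac=[-0.3930]  S=[0.2454]  K=[-0.3668]  nu=[0.6214]  x^+=[-0.4244]  P^+=[0.1960]

K[0,0] = -0.3668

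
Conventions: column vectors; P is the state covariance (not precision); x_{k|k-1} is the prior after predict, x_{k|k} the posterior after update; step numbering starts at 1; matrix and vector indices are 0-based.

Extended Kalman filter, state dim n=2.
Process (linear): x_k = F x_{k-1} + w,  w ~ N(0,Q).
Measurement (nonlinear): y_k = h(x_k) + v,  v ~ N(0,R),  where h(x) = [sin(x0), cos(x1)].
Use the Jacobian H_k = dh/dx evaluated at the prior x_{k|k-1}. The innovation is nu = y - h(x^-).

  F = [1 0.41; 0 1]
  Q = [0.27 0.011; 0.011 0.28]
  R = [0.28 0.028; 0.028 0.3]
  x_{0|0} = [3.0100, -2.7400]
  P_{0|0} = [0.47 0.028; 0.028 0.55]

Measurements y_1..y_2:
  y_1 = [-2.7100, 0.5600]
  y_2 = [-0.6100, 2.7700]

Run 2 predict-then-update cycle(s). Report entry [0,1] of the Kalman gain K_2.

step 1: x^-=[1.8866, -2.7400]  P^-=[0.8554 0.2645; 0.2645 0.8300]  H_jac=[-0.3106 0.0000; 0.0000 0.3909]  S=[0.3625 -0.0041; -0.0041 0.4268]  K=[-0.7302 0.2352; -0.2180 0.7580]  nu=[-3.6605, 1.4804]  x^+=[4.9077, -0.8197]  P^+=[0.6371 0.1282; 0.1282 0.5662]
step 2: x^-=[4.5716, -0.8197]  P^-=[1.1074 0.3713; 0.3713 0.8462]  H_jac=[-0.1403 0.0000; 0.0000 0.7310]  S=[0.3018 -0.0101; -0.0101 0.7521]  K=[-0.5029 0.3542; -0.1452 0.8204]  nu=[0.3801, 2.0876]  x^+=[5.1198, 0.8378]  P^+=[0.9331 0.1261; 0.1261 0.3312]

K[0,1] = 0.3542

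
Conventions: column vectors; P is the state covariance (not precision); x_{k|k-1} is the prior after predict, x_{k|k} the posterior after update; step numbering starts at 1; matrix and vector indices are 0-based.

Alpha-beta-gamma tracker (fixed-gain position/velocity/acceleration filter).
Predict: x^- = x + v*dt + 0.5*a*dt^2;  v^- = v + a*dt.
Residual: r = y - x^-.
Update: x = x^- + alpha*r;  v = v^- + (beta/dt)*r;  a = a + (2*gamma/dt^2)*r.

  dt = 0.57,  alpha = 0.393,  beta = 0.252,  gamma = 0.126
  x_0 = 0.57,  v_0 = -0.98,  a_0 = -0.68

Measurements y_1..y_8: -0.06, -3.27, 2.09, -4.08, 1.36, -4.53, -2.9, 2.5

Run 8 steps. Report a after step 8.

step 1: x_pred=-0.0991  r=0.0391  x^+=-0.0837  v^+=-1.3503  a^+=-0.6497
step 2: x_pred=-0.9589  r=-2.3111  x^+=-1.8672  v^+=-2.7424  a^+=-2.4422
step 3: x_pred=-3.8271  r=5.9171  x^+=-1.5017  v^+=-1.5185  a^+=2.1472
step 4: x_pred=-2.0184  r=-2.0616  x^+=-2.8286  v^+=-1.2060  a^+=0.5482
step 5: x_pred=-3.4270  r=4.7870  x^+=-1.5457  v^+=1.2228  a^+=4.2611
step 6: x_pred=-0.1565  r=-4.3735  x^+=-1.8753  v^+=1.7181  a^+=0.8689
step 7: x_pred=-0.7548  r=-2.1452  x^+=-1.5979  v^+=1.2649  a^+=-0.7950
step 8: x_pred=-1.0060  r=3.5060  x^+=0.3718  v^+=2.3618  a^+=1.9244

a_post = 1.9244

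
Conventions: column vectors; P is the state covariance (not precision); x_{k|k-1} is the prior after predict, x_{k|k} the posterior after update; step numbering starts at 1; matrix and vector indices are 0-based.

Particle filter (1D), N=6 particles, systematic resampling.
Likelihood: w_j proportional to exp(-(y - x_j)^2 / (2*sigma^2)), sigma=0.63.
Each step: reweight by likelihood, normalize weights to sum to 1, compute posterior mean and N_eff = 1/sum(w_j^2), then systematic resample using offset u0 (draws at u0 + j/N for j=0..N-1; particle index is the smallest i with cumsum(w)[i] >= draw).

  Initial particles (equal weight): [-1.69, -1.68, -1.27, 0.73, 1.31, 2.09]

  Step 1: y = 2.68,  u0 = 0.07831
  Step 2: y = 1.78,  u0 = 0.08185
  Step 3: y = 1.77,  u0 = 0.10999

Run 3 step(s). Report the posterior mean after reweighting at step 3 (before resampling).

post_mean = 1.9742

step 1: w=[0.0000, 0.0000, 0.0000, 0.0111, 0.1258, 0.8631]  mean=1.9768  Neff=1.3143  idx=[4, 5, 5, 5, 5, 5]
step 2: w=[0.1460, 0.1708, 0.1708, 0.1708, 0.1708, 0.1708]  mean=1.9762  Neff=5.9815  idx=[0, 1, 2, 3, 4, 5]
step 3: w=[0.1484, 0.1703, 0.1703, 0.1703, 0.1703, 0.1703]  mean=1.9742  Neff=5.9857  idx=[0, 1, 2, 3, 4, 5]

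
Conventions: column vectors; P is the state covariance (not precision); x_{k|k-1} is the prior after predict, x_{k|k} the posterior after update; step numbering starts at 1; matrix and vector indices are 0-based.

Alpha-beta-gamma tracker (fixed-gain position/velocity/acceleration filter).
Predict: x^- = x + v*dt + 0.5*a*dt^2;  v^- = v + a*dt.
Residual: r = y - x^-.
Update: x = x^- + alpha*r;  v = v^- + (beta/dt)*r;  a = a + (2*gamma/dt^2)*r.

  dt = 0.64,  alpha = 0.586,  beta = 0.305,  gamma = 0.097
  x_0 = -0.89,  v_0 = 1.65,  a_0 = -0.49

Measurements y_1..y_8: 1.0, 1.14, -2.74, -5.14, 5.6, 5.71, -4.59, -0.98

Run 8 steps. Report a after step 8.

step 1: x_pred=0.0656  r=0.9344  x^+=0.6132  v^+=1.7817  a^+=-0.0475
step 2: x_pred=1.7437  r=-0.6037  x^+=1.3899  v^+=1.4636  a^+=-0.3334
step 3: x_pred=2.2584  r=-4.9984  x^+=-0.6707  v^+=-1.1318  a^+=-2.7008
step 4: x_pred=-1.9482  r=-3.1918  x^+=-3.8186  v^+=-4.3814  a^+=-4.2125
step 5: x_pred=-7.4854  r=13.0854  x^+=0.1826  v^+=-0.8414  a^+=1.9851
step 6: x_pred=0.0507  r=5.6593  x^+=3.3670  v^+=3.1261  a^+=4.6656
step 7: x_pred=6.3232  r=-10.9132  x^+=-0.0719  v^+=0.9112  a^+=-0.5033
step 8: x_pred=0.4082  r=-1.3882  x^+=-0.4053  v^+=-0.0724  a^+=-1.1608

a_post = -1.1608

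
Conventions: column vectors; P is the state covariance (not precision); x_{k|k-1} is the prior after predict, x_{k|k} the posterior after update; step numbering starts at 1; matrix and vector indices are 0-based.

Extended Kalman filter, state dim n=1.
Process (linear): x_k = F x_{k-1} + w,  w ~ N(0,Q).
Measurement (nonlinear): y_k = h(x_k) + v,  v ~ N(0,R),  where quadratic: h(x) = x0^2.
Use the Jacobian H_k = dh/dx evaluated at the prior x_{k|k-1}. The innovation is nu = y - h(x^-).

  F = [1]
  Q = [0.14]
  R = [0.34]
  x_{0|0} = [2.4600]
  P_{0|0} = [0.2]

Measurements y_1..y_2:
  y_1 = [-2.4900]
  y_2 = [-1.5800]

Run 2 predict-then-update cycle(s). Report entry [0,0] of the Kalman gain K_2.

step 1: x^-=[2.4600]  P^-=[0.3400]  H_jac=[4.9200]  S=[8.5702]  K=[0.1952]  nu=[-8.5416]  x^+=[0.7928]  P^+=[0.0135]
step 2: x^-=[0.7928]  P^-=[0.1535]  H_jac=[1.5856]  S=[0.7259]  K=[0.3353]  nu=[-2.2085]  x^+=[0.0523]  P^+=[0.0719]

K[0,0] = 0.3353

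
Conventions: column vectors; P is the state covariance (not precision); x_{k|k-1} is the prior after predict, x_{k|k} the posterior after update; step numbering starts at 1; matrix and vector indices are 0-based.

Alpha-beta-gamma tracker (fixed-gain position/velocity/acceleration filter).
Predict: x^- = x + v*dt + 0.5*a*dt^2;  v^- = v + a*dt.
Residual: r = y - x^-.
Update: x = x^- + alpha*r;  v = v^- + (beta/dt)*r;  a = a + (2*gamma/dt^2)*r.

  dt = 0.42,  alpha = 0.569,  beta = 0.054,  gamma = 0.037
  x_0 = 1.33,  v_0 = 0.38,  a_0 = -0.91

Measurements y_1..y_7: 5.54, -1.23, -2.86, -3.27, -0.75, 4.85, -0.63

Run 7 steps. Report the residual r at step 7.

resid = -0.4961

step 1: x_pred=1.4093  r=4.1307  x^+=3.7597  v^+=0.5289  a^+=0.8228
step 2: x_pred=4.0544  r=-5.2844  x^+=1.0476  v^+=0.1950  a^+=-1.3940
step 3: x_pred=1.0065  r=-3.8665  x^+=-1.1935  v^+=-0.8876  a^+=-3.0160
step 4: x_pred=-1.8323  r=-1.4377  x^+=-2.6504  v^+=-2.3391  a^+=-3.6191
step 5: x_pred=-3.9520  r=3.2020  x^+=-2.1301  v^+=-3.4475  a^+=-2.2759
step 6: x_pred=-3.7787  r=8.6287  x^+=1.1310  v^+=-3.2939  a^+=1.3439
step 7: x_pred=-0.1339  r=-0.4961  x^+=-0.4162  v^+=-2.7933  a^+=1.1358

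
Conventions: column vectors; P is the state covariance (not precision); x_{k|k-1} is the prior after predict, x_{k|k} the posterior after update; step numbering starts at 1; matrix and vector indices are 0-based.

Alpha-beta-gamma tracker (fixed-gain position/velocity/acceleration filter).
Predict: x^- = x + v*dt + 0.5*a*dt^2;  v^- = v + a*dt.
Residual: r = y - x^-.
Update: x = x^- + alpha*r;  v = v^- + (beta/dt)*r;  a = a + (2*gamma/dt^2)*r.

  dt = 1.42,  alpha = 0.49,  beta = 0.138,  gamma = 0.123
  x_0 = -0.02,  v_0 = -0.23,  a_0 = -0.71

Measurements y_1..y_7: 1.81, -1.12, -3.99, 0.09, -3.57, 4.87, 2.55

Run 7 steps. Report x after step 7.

step 1: x_pred=-1.0624  r=2.8724  x^+=0.3451  v^+=-0.9590  a^+=-0.3596
step 2: x_pred=-1.3793  r=0.2593  x^+=-1.2522  v^+=-1.4444  a^+=-0.3279
step 3: x_pred=-3.6340  r=-0.3560  x^+=-3.8084  v^+=-1.9447  a^+=-0.3714
step 4: x_pred=-6.9443  r=7.0343  x^+=-3.4975  v^+=-1.7884  a^+=0.4868
step 5: x_pred=-5.5463  r=1.9763  x^+=-4.5779  v^+=-0.9051  a^+=0.7279
step 6: x_pred=-5.1292  r=9.9992  x^+=-0.2296  v^+=1.1003  a^+=1.9478
step 7: x_pred=3.2966  r=-0.7466  x^+=2.9308  v^+=3.7936  a^+=1.8567

x_post = 2.9308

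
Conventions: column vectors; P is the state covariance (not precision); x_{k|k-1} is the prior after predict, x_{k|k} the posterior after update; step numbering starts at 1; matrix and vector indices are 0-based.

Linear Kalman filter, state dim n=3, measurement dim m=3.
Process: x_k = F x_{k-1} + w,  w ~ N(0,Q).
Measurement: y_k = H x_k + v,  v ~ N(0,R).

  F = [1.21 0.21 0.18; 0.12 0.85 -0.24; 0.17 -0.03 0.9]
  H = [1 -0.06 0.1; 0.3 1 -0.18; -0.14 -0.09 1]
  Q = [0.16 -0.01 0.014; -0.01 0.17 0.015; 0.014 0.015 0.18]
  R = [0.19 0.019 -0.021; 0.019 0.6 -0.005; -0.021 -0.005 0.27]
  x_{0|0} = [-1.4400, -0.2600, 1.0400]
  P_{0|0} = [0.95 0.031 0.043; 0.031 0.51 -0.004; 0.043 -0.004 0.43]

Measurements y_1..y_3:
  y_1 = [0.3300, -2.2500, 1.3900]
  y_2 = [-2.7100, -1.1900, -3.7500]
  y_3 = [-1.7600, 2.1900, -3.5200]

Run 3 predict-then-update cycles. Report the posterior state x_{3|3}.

x_post = [-1.9029, 0.5454, -2.8455]

step 1: x^-=[-1.6098, -0.6434, 0.6990]  P^-=[1.6215 0.2211 0.3233; 0.2211 0.5824 -0.0673; 0.3233 -0.0673 0.5693]  S=[1.8582 0.6214 0.1174; 0.6214 1.4688 -0.2282; 0.1174 -0.2282 0.8030]  K=[0.8572 0.0782 -0.0080; -0.0565 0.4666 -0.0468; 0.1761 -0.0267 0.6268]  nu=[1.8313, -0.9978, 0.4077]  x^+=[-0.1212, -1.2316, 1.3037]  P^+=[0.1650 0.0144 0.0038; 0.0144 0.2772 0.0132; 0.0038 0.0132 0.1674]
step 2: x^-=[-0.1707, -1.3743, 1.1897]  P^-=[0.4292 0.0717 0.0800; 0.0717 0.3796 -0.0124; 0.0800 -0.0124 0.3209]  S=[0.6314 0.1763 0.0270; 0.1763 1.0675 -0.1135; 0.0270 -0.1135 0.5840]  K=[0.6675 0.0646 0.0048; -0.0297 0.3805 -0.0216; 0.1604 -0.0142 0.5221]  nu=[-2.7408, 0.4496, -5.0872]  x^+=[-1.9955, -1.0118, -1.9122]  P^+=[0.1282 0.0141 0.0062; 0.0141 0.2263 0.0152; 0.0062 0.0152 0.1399]
step 3: x^-=[-2.9713, -0.6406, -2.0299]  P^-=[0.3732 0.0577 0.0713; 0.0577 0.3397 -0.0042; 0.0713 -0.0042 0.2981]  S=[0.5748 0.1507 0.0243; 0.1507 1.0114 -0.0956; 0.0243 -0.0956 0.5605]  K=[0.6395 0.0605 0.0073; -0.0287 0.3567 -0.0144; 0.1581 -0.0118 0.5060]  nu=[1.3758, 3.3566, -1.9637]  x^+=[-1.9029, 0.5454, -2.8455]  P^+=[0.1226 0.0128 0.0066; 0.0128 0.2126 0.0159; 0.0066 0.0159 0.1357]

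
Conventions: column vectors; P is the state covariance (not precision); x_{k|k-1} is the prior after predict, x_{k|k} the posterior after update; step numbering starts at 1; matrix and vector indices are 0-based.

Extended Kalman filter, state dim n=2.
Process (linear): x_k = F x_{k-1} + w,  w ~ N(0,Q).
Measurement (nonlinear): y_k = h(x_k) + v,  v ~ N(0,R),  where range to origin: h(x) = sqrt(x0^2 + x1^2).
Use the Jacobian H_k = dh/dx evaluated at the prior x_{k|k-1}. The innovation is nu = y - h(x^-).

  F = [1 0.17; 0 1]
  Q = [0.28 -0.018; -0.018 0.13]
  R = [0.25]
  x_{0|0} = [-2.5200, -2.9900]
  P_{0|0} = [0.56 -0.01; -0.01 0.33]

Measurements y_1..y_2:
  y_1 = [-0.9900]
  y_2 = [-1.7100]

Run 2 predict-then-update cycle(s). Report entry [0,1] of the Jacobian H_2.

step 1: x^-=[-3.0283, -2.9900]  P^-=[0.8461 0.0281; 0.0281 0.4600]  H_jac=[-0.7116 -0.7026]  S=[0.9336]  K=[-0.6661; -0.3676]  nu=[-5.2457]  x^+=[0.4656, -1.0618]  P^+=[0.4320 -0.2005; -0.2005 0.3338]
step 2: x^-=[0.2851, -1.0618]  P^-=[0.6534 -0.1617; -0.1617 0.4638]  H_jac=[0.2593 -0.9658]  S=[0.8076]  K=[0.4032; -0.6066]  nu=[-2.8094]  x^+=[-0.8477, 0.6425]  P^+=[0.5221 0.0358; 0.0358 0.1666]

H_jac[0,1] = -0.9658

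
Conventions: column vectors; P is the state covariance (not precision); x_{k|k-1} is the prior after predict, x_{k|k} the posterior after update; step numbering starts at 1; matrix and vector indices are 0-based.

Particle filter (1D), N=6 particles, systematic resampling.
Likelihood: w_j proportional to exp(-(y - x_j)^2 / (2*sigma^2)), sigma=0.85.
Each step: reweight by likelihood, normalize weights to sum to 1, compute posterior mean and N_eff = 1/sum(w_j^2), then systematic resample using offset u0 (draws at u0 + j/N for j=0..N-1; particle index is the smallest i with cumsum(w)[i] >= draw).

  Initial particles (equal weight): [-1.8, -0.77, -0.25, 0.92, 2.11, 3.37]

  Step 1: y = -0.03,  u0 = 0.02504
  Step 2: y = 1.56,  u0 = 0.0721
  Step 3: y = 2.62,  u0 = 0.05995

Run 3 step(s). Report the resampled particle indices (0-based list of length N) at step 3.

step 1: w=[0.0488, 0.2921, 0.4126, 0.2285, 0.0179, 0.0001]  mean=-0.1674  Neff=3.2213  idx=[0, 1, 2, 2, 2, 3]
step 2: w=[0.0004, 0.0215, 0.0952, 0.0952, 0.0952, 0.6924]  mean=0.5484  Neff=1.9719  idx=[2, 4, 5, 5, 5, 5]
step 3: w=[0.0061, 0.0061, 0.2469, 0.2469, 0.2469, 0.2469]  mean=0.9057  Neff=4.0982  idx=[2, 2, 3, 4, 4, 5]

resampled_idx = [2, 2, 3, 4, 4, 5]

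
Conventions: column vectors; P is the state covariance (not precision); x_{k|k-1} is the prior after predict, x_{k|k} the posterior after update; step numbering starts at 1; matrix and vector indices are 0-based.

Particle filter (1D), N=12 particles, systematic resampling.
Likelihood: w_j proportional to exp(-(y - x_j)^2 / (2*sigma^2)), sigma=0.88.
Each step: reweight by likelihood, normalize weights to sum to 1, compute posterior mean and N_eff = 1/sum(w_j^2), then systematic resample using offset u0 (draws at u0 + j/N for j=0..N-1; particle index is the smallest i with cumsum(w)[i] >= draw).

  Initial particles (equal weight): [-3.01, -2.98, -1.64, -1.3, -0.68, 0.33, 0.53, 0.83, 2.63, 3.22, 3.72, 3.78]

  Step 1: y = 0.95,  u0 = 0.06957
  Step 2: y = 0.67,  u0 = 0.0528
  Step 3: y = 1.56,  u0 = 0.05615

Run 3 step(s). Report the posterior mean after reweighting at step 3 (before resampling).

post_mean = 0.6461

step 1: w=[0.0000, 0.0000, 0.0042, 0.0123, 0.0579, 0.2513, 0.2874, 0.3191, 0.0521, 0.0116, 0.0023, 0.0018]  mean=0.6273  Neff=3.9376  idx=[4, 5, 5, 5, 6, 6, 6, 7, 7, 7, 7, 9]
step 2: w=[0.0308, 0.0928, 0.0928, 0.0928, 0.0987, 0.0987, 0.0987, 0.0983, 0.0983, 0.0983, 0.0983, 0.0015]  mean=0.5591  Neff=10.5639  idx=[1, 2, 3, 3, 4, 5, 6, 7, 8, 9, 9, 10]
step 3: w=[0.0574, 0.0574, 0.0574, 0.0574, 0.0768, 0.0768, 0.0768, 0.1080, 0.1080, 0.1080, 0.1080, 0.1080]  mean=0.6461  Neff=11.2103  idx=[0, 2, 3, 4, 6, 7, 7, 8, 9, 10, 10, 11]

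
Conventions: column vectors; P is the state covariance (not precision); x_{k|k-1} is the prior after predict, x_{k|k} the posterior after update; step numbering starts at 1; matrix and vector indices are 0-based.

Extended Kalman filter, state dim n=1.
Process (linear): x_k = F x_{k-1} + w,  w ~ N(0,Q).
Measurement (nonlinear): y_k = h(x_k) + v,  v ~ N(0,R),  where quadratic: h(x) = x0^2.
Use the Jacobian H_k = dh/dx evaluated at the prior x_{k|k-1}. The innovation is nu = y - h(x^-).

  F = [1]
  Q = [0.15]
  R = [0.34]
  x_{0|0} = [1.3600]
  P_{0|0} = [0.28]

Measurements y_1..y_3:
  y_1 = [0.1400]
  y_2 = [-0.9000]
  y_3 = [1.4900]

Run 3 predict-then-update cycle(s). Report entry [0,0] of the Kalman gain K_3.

K[0,0] = 0.2692

step 1: x^-=[1.3600]  P^-=[0.4300]  H_jac=[2.7200]  S=[3.5213]  K=[0.3321]  nu=[-1.7096]  x^+=[0.7922]  P^+=[0.0415]
step 2: x^-=[0.7922]  P^-=[0.1915]  H_jac=[1.5843]  S=[0.8207]  K=[0.3697]  nu=[-1.5275]  x^+=[0.2274]  P^+=[0.0793]
step 3: x^-=[0.2274]  P^-=[0.2293]  H_jac=[0.4549]  S=[0.3874]  K=[0.2692]  nu=[1.4383]  x^+=[0.6147]  P^+=[0.2013]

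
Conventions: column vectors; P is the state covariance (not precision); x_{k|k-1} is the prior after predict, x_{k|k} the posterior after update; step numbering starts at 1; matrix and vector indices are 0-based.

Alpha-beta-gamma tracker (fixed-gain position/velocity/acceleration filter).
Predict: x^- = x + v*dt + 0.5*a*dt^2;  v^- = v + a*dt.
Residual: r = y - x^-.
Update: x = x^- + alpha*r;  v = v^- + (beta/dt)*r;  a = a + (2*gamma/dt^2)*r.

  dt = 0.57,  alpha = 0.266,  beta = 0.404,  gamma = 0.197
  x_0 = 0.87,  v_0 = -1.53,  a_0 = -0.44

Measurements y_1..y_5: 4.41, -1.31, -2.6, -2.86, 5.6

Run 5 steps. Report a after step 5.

a_post = 6.8401

step 1: x_pred=-0.0736  r=4.4836  x^+=1.1191  v^+=1.3970  a^+=4.9971
step 2: x_pred=2.7272  r=-4.0372  x^+=1.6533  v^+=1.3840  a^+=0.1014
step 3: x_pred=2.4586  r=-5.0586  x^+=1.1130  v^+=-2.1436  a^+=-6.0331
step 4: x_pred=-1.0889  r=-1.7711  x^+=-1.5600  v^+=-6.8378  a^+=-8.1809
step 5: x_pred=-6.7865  r=12.3865  x^+=-3.4917  v^+=-2.7216  a^+=6.8401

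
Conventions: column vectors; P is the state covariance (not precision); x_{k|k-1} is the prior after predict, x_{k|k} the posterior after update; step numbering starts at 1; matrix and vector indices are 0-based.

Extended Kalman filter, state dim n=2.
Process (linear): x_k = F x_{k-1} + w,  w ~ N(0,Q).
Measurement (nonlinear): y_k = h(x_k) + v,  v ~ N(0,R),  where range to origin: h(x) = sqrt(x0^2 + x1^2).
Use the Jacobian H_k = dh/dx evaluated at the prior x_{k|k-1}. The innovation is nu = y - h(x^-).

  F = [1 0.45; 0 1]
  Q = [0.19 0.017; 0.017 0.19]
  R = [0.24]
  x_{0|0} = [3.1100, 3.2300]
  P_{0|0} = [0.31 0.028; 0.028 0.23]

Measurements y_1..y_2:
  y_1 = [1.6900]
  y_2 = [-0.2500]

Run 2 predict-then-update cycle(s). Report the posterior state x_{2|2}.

x_post = [0.9651, 0.2267]

step 1: x^-=[4.5635, 3.2300]  P^-=[0.5718 0.1485; 0.1485 0.4200]  H_jac=[0.8162 0.5777]  S=[0.9012]  K=[0.6131; 0.4038]  nu=[-3.9009]  x^+=[2.1719, 1.6550]  P^+=[0.2330 -0.0746; -0.0746 0.2731]
step 2: x^-=[2.9166, 1.6550]  P^-=[0.4112 0.0653; 0.0653 0.4631]  H_jac=[0.8697 0.4935]  S=[0.7199]  K=[0.5416; 0.3964]  nu=[-3.6035]  x^+=[0.9651, 0.2267]  P^+=[0.2001 -0.0892; -0.0892 0.3500]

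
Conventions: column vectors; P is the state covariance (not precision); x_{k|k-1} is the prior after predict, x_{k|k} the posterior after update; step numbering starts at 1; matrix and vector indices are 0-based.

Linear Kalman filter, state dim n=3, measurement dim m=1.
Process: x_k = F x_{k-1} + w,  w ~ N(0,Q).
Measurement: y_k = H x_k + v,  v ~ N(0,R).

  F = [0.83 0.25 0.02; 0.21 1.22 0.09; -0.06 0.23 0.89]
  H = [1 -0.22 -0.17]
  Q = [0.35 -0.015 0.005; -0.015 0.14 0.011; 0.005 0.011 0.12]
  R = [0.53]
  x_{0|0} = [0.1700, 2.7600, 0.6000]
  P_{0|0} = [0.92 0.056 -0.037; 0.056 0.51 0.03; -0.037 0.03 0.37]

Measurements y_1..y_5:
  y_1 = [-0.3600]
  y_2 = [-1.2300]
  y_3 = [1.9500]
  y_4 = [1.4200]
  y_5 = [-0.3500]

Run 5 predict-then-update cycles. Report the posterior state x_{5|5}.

step 1: x^-=[0.8431, 3.4569, 1.1586]  P^-=[1.0381 0.3597 -0.0155; 0.3597 0.9765 0.1972; -0.0155 0.1972 0.4581]  S=[1.4904]  K=[0.6452; 0.0747; -0.0918]  nu=[-0.2456]  x^+=[0.6846, 3.4386, 1.1811]  P^+=[0.4177 0.2879 0.0727; 0.2879 0.9682 0.2075; 0.0727 0.2075 0.4455]
step 2: x^-=[1.4515, 4.4451, 1.8010]  P^-=[0.8224 0.6760 0.1992; 0.6760 1.7989 0.5487; 0.1992 0.5487 0.5948]  S=[1.1325]  K=[0.5649; 0.1651; -0.0200]  nu=[-1.3974]  x^+=[0.6621, 4.2144, 1.8289]  P^+=[0.4609 0.5704 0.2120; 0.5704 1.7681 0.5524; 0.2120 0.5524 0.5944]
step 3: x^-=[1.6397, 5.4453, 2.5574]  P^-=[1.0275 1.2558 0.4764; 1.2558 3.2183 1.1845; 0.4764 1.1845 0.8738]  S=[1.1126]  K=[0.6024; 0.3114; 0.0605]  nu=[1.9430]  x^+=[2.8102, 6.0502, 2.6749]  P^+=[0.6238 1.0471 0.4359; 1.0471 3.1105 1.1635; 0.4359 1.1635 0.8697]
step 4: x^-=[3.8985, 8.2122, 3.6036]  P^-=[1.4351 2.2482 0.9381; 2.2482 5.6127 2.2861; 0.9381 2.2861 1.3766]  S=[1.1394]  K=[0.6855; 0.5484; 0.1766]  nu=[-0.0593]  x^+=[3.8579, 8.1797, 3.5931]  P^+=[0.8997 1.8199 0.8002; 1.8199 5.2701 2.1757; 0.8002 2.1757 1.3410]
step 5: x^-=[5.3189, 11.1127, 4.8477]  P^-=[2.1033 3.8552 1.6915; 3.8552 9.4751 4.0932; 1.6915 4.0932 2.2193]  S=[1.1908]  K=[0.8126; 0.9026; 0.3474]  nu=[-2.3999]  x^+=[3.3687, 8.9466, 4.0140]  P^+=[1.3171 2.9818 1.3553; 2.9818 8.5050 3.7198; 1.3553 3.7198 2.0756]

x_post = [3.3687, 8.9466, 4.0140]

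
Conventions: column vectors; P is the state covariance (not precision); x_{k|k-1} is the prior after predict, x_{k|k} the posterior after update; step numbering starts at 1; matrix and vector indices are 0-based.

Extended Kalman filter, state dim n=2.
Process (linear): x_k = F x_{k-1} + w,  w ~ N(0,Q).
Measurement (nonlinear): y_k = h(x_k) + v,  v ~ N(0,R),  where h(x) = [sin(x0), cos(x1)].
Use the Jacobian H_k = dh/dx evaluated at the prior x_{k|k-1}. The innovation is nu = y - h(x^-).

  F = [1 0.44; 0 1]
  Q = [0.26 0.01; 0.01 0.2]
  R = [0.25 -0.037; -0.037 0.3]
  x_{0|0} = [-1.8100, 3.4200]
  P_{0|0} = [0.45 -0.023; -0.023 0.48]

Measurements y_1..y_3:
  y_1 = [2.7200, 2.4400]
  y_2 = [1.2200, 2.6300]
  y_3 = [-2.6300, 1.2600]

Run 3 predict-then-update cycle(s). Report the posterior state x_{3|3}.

x_post = [11.5961, 7.2642]

step 1: x^-=[-0.3052, 3.4200]  P^-=[0.7827 0.1982; 0.1982 0.6800]  H_jac=[0.9538 0.0000; 0.0000 0.2748]  S=[0.9620 0.0150; 0.0150 0.3514]  K=[0.7741 0.1221; 0.1884 0.5239]  nu=[3.0205, 3.4015]  x^+=[2.4482, 5.7709]  P^+=[0.1982 0.0290; 0.0290 0.5465]
step 2: x^-=[4.9874, 5.7709]  P^-=[0.5895 0.2795; 0.2795 0.7465]  H_jac=[0.2715 0.0000; 0.0000 0.4902]  S=[0.2935 0.0002; 0.0002 0.4794]  K=[0.5453 0.2856; 0.2581 0.7632]  nu=[2.1824, 1.7584]  x^+=[6.6796, 7.6762]  P^+=[0.4631 0.1336; 0.1336 0.4476]
step 3: x^-=[10.0571, 7.6762]  P^-=[0.9274 0.3406; 0.3406 0.6476]  H_jac=[-0.8067 0.0000; 0.0000 -0.9842]  S=[0.8534 0.2334; 0.2334 0.9274]  K=[-0.8352 -0.1513; -0.1438 -0.6511]  nu=[-2.0390, 1.0831]  x^+=[11.5961, 7.2642]  P^+=[0.2519 0.0147; 0.0147 0.1931]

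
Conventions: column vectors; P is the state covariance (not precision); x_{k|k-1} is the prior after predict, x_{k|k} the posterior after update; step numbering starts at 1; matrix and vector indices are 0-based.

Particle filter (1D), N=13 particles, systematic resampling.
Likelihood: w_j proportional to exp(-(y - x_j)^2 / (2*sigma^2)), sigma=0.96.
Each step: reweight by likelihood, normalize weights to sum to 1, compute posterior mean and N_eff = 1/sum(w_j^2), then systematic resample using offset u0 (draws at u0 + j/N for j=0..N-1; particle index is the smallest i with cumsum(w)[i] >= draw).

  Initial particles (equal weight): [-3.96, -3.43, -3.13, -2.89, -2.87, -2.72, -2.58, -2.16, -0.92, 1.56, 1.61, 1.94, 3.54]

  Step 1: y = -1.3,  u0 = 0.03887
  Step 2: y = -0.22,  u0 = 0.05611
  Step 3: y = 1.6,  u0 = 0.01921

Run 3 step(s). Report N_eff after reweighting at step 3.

step 1: w=[0.0068, 0.0271, 0.0516, 0.0805, 0.0833, 0.1063, 0.1305, 0.2125, 0.2934, 0.0038, 0.0032, 0.0011, 0.0000]  mean=-2.0947  Neff=5.6671  idx=[2, 3, 4, 5, 5, 6, 7, 7, 7, 8, 8, 8, 8]
step 2: w=[0.0028, 0.0058, 0.0061, 0.0093, 0.0093, 0.0134, 0.0358, 0.0358, 0.0358, 0.2115, 0.2115, 0.2115, 0.2115]  mean=-1.1384  Neff=5.4596  idx=[6, 8, 9, 9, 9, 10, 10, 11, 11, 11, 12, 12, 12]
step 3: w=[0.0013, 0.0013, 0.0907, 0.0907, 0.0907, 0.0907, 0.0907, 0.0907, 0.0907, 0.0907, 0.0907, 0.0907, 0.0907]  mean=-0.9233  Neff=11.0582  idx=[2, 3, 3, 4, 5, 6, 7, 8, 8, 9, 10, 11, 12]

N_eff = 11.0582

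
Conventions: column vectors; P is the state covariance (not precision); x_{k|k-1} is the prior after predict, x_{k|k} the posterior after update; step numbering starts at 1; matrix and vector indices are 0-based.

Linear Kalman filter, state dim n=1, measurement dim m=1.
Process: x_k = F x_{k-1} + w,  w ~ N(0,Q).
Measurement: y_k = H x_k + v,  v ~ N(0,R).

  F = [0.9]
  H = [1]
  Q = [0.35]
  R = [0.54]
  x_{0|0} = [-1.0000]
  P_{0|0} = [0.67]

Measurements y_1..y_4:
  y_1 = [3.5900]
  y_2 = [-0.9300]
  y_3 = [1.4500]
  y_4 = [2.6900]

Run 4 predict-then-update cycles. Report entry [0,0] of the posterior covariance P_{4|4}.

step 1: x^-=[-0.9000]  P^-=[0.8927]  S=[1.4327]  K=[0.6231]  nu=[4.4900]  x^+=[1.8977]  P^+=[0.3365]
step 2: x^-=[1.7079]  P^-=[0.6225]  S=[1.1625]  K=[0.5355]  nu=[-2.6379]  x^+=[0.2953]  P^+=[0.2892]
step 3: x^-=[0.2658]  P^-=[0.5842]  S=[1.1242]  K=[0.5197]  nu=[1.1842]  x^+=[0.8812]  P^+=[0.2806]
step 4: x^-=[0.7931]  P^-=[0.5773]  S=[1.1173]  K=[0.5167]  nu=[1.8969]  x^+=[1.7732]  P^+=[0.2790]

P_post[0,0] = 0.2790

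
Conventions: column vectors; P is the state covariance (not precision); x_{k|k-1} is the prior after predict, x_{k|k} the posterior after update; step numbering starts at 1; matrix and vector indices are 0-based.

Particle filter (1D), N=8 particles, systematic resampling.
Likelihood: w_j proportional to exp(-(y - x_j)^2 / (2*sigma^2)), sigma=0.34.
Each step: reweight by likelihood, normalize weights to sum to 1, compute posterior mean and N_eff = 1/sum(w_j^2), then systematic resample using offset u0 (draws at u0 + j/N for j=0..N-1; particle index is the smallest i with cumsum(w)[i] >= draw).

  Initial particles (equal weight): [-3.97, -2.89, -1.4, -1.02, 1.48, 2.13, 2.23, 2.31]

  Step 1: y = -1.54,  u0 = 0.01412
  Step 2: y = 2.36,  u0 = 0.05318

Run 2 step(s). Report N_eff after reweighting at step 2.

N_eff = 2.0001

step 1: w=[0.0000, 0.0003, 0.7472, 0.2525, 0.0000, 0.0000, 0.0000, 0.0000]  mean=-1.3045  Neff=1.6076  idx=[2, 2, 2, 2, 2, 2, 3, 3]
step 2: w=[0.0000, 0.0000, 0.0000, 0.0000, 0.0000, 0.0000, 0.5000, 0.5000]  mean=-1.0200  Neff=2.0001  idx=[6, 6, 6, 6, 7, 7, 7, 7]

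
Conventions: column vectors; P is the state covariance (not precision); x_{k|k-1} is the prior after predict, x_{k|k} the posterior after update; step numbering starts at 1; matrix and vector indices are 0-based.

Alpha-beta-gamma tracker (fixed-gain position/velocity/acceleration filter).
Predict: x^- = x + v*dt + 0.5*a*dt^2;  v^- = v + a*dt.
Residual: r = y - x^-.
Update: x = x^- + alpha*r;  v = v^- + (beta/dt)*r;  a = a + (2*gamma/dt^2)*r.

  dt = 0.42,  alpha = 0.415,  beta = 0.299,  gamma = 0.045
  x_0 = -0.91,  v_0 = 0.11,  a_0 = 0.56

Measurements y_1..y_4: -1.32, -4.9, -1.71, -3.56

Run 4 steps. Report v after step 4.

v_post = -1.8912

step 1: x_pred=-0.8144  r=-0.5056  x^+=-1.0242  v^+=-0.0147  a^+=0.3020
step 2: x_pred=-1.0038  r=-3.8962  x^+=-2.6207  v^+=-2.6616  a^+=-1.6858
step 3: x_pred=-3.8873  r=2.1773  x^+=-2.9837  v^+=-1.8196  a^+=-0.5750
step 4: x_pred=-3.7987  r=0.2387  x^+=-3.6996  v^+=-1.8912  a^+=-0.4532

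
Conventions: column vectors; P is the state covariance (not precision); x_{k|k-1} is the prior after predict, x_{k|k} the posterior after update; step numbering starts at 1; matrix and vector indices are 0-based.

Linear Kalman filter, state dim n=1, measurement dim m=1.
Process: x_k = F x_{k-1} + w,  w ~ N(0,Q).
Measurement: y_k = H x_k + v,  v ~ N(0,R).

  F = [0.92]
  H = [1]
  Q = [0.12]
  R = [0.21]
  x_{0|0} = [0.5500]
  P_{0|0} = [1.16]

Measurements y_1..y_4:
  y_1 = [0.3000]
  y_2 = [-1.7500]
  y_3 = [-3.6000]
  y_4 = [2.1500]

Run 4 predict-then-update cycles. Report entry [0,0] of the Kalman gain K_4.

step 1: x^-=[0.5060]  P^-=[1.1018]  S=[1.3118]  K=[0.8399]  nu=[-0.2060]  x^+=[0.3330]  P^+=[0.1764]
step 2: x^-=[0.3063]  P^-=[0.2693]  S=[0.4793]  K=[0.5619]  nu=[-2.0563]  x^+=[-0.8490]  P^+=[0.1180]
step 3: x^-=[-0.7811]  P^-=[0.2199]  S=[0.4299]  K=[0.5115]  nu=[-2.8189]  x^+=[-2.2229]  P^+=[0.1074]
step 4: x^-=[-2.0451]  P^-=[0.2109]  S=[0.4209]  K=[0.5011]  nu=[4.1951]  x^+=[0.0570]  P^+=[0.1052]

K[0,0] = 0.5011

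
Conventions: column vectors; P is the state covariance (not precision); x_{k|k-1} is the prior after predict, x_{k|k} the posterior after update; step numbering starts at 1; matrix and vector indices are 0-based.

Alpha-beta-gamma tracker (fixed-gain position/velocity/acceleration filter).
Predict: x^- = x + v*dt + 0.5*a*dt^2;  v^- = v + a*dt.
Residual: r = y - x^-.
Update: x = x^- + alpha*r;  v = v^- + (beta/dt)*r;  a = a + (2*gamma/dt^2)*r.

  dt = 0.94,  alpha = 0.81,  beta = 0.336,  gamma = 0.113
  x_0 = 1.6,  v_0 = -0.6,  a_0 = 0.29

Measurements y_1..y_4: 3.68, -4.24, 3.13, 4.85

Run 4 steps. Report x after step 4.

x_post = 4.3232

step 1: x_pred=1.1641  r=2.5159  x^+=3.2020  v^+=0.5719  a^+=0.9335
step 2: x_pred=4.1520  r=-8.3920  x^+=-2.6455  v^+=-1.5503  a^+=-1.2129
step 3: x_pred=-4.6387  r=7.7687  x^+=1.6539  v^+=0.0864  a^+=0.7741
step 4: x_pred=2.0772  r=2.7728  x^+=4.3232  v^+=1.8052  a^+=1.4833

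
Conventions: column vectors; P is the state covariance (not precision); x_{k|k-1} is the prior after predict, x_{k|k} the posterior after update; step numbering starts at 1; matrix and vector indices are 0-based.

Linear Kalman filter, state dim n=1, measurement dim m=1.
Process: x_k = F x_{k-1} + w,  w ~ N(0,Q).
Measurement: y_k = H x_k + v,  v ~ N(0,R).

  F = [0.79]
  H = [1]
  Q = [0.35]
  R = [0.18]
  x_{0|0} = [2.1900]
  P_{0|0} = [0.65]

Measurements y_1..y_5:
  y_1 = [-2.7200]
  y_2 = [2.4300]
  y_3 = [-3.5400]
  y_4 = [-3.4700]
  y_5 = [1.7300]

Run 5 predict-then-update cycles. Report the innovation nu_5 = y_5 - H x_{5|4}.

innov = [4.0656]

step 1: x^-=[1.7301]  P^-=[0.7557]  S=[0.9357]  K=[0.8076]  nu=[-4.4501]  x^+=[-1.8639]  P^+=[0.1454]
step 2: x^-=[-1.4725]  P^-=[0.4407]  S=[0.6207]  K=[0.7100]  nu=[3.9025]  x^+=[1.2983]  P^+=[0.1278]
step 3: x^-=[1.0257]  P^-=[0.4298]  S=[0.6098]  K=[0.7048]  nu=[-4.5657]  x^+=[-2.1922]  P^+=[0.1269]
step 4: x^-=[-1.7319]  P^-=[0.4292]  S=[0.6092]  K=[0.7045]  nu=[-1.7381]  x^+=[-2.9564]  P^+=[0.1268]
step 5: x^-=[-2.3356]  P^-=[0.4291]  S=[0.6091]  K=[0.7045]  nu=[4.0656]  x^+=[0.5286]  P^+=[0.1268]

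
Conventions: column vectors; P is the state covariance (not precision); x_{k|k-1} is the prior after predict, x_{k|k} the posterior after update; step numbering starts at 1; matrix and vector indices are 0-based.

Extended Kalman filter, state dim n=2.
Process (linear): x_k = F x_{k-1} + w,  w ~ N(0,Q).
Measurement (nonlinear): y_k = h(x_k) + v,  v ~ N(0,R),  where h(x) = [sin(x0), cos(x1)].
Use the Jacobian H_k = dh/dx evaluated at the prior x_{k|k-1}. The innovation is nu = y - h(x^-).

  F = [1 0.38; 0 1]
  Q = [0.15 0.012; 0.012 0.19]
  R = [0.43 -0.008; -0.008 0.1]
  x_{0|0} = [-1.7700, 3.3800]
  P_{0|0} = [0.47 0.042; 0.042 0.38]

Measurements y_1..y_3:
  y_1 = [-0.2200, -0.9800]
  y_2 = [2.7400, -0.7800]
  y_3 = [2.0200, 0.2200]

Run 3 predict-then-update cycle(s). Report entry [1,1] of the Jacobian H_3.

step 1: x^-=[-0.4856, 3.3800]  P^-=[0.7068 0.1984; 0.1984 0.5700]  H_jac=[0.8844 0.0000; 0.0000 0.2362]  S=[0.9828 0.0334; 0.0334 0.1318]  K=[0.6293 0.1958; 0.1450 0.9846]  nu=[0.2467, -0.0083]  x^+=[-0.3319, 3.4076]  P^+=[0.3042 0.0616; 0.0616 0.4120]
step 2: x^-=[0.9630, 3.4076]  P^-=[0.5605 0.2302; 0.2302 0.6020]  H_jac=[0.5711 0.0000; 0.0000 0.2629]  S=[0.6128 0.0266; 0.0266 0.1416]  K=[0.5080 0.3321; 0.1674 1.0863]  nu=[1.9191, 0.1848]  x^+=[1.9992, 3.9297]  P^+=[0.3778 0.1108; 0.1108 0.4081]
step 3: x^-=[3.4925, 3.9297]  P^-=[0.6710 0.2779; 0.2779 0.5981]  H_jac=[-0.9391 0.0000; 0.0000 0.7090]  S=[1.0217 -0.1930; -0.1930 0.4007]  K=[-0.5763 0.2142; -0.0610 1.0290]  nu=[2.3637, 0.9252]  x^+=[2.3285, 4.7375]  P^+=[0.2657 0.0367; 0.0367 0.1458]

H_jac[1,1] = 0.7090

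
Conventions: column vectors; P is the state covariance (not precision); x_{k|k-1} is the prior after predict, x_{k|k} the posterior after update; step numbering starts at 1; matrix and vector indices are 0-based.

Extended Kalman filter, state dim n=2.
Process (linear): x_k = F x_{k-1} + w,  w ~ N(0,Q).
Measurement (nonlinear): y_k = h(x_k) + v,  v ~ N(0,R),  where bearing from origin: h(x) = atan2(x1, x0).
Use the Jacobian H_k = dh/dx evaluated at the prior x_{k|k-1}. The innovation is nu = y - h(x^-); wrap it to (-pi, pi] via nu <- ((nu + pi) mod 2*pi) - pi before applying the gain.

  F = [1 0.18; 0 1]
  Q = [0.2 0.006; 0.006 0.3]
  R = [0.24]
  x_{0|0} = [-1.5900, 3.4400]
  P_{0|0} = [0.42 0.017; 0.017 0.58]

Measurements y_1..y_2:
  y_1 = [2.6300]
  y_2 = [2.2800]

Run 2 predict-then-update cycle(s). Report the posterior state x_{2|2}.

step 1: x^-=[-0.9708, 3.4400]  P^-=[0.6449 0.1274; 0.1274 0.8800]  H_jac=[-0.2693 -0.0760]  S=[0.2970]  K=[-0.6172; -0.3406]  nu=[0.7841]  x^+=[-1.4547, 3.1729]  P^+=[0.5318 0.0650; 0.0650 0.8455]
step 2: x^-=[-0.8836, 3.1729]  P^-=[0.7826 0.2232; 0.2232 1.1455]  H_jac=[-0.2925 -0.0815]  S=[0.3252]  K=[-0.7598; -0.4877]  nu=[0.4376]  x^+=[-1.2161, 2.9595]  P^+=[0.5948 0.1027; 0.1027 1.0682]

x_post = [-1.2161, 2.9595]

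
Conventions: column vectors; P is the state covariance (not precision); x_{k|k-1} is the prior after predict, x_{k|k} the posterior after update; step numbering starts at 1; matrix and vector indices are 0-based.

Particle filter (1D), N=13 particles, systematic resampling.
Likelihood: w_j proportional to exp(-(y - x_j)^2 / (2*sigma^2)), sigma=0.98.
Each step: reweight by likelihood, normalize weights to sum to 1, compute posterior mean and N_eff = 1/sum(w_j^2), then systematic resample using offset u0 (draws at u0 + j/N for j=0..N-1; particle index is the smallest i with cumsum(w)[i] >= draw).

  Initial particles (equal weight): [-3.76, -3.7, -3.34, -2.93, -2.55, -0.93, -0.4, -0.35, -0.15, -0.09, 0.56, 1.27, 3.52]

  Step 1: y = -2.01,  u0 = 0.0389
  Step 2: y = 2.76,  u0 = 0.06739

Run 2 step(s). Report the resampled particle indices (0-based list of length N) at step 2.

resampled_idx = [10, 10, 10, 11, 11, 11, 12, 12, 12, 12, 12, 12, 12]

step 1: w=[0.0546, 0.0608, 0.1070, 0.1730, 0.2309, 0.1465, 0.0697, 0.0640, 0.0444, 0.0394, 0.0086, 0.0010, 0.0000]  mean=-2.0740  Neff=7.3850  idx=[0, 2, 2, 3, 3, 4, 4, 4, 5, 5, 6, 7, 9]
step 2: w=[0.0000, 0.0000, 0.0000, 0.0000, 0.0000, 0.0000, 0.0000, 0.0000, 0.0295, 0.0295, 0.1954, 0.2301, 0.5155]  mean=-0.2601  Neff=2.7890  idx=[10, 10, 10, 11, 11, 11, 12, 12, 12, 12, 12, 12, 12]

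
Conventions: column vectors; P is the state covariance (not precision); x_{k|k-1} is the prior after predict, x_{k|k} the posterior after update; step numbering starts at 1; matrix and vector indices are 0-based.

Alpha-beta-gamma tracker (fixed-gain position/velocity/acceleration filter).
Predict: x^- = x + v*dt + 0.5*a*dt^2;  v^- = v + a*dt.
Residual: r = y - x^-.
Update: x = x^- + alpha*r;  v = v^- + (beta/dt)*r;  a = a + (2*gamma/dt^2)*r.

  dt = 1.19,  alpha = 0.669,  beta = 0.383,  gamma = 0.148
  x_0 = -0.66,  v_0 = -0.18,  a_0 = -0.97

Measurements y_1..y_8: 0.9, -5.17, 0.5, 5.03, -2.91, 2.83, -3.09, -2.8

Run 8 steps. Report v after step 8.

v_post = -2.0558

step 1: x_pred=-1.5610  r=2.4610  x^+=0.0854  v^+=-0.5422  a^+=-0.4556
step 2: x_pred=-0.8824  r=-4.2876  x^+=-3.7508  v^+=-2.4643  a^+=-1.3518
step 3: x_pred=-7.6405  r=8.1405  x^+=-2.1945  v^+=-1.4530  a^+=0.3498
step 4: x_pred=-3.6759  r=8.7059  x^+=2.1484  v^+=1.7652  a^+=2.1695
step 5: x_pred=5.7851  r=-8.6951  x^+=-0.0319  v^+=1.5484  a^+=0.3520
step 6: x_pred=2.0600  r=0.7700  x^+=2.5751  v^+=2.2152  a^+=0.5130
step 7: x_pred=5.5744  r=-8.6644  x^+=-0.2221  v^+=0.0370  a^+=-1.2981
step 8: x_pred=-1.0972  r=-1.7028  x^+=-2.2364  v^+=-2.0558  a^+=-1.6540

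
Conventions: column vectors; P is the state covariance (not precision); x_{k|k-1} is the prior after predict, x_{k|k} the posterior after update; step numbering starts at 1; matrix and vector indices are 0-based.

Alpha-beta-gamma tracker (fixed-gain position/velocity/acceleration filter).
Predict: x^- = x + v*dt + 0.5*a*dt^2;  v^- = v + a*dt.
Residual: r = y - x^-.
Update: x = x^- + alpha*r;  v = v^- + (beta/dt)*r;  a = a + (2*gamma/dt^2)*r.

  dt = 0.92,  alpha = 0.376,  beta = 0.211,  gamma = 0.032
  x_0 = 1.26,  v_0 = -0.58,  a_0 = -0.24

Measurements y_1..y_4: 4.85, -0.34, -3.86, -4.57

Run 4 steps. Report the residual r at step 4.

step 1: x_pred=0.6248  r=4.2252  x^+=2.2135  v^+=0.1682  a^+=0.0795
step 2: x_pred=2.4019  r=-2.7419  x^+=1.3709  v^+=-0.3875  a^+=-0.1278
step 3: x_pred=0.9604  r=-4.8204  x^+=-0.8521  v^+=-1.6106  a^+=-0.4923
step 4: x_pred=-2.5422  r=-2.0278  x^+=-3.3047  v^+=-2.5287  a^+=-0.6457

resid = -2.0278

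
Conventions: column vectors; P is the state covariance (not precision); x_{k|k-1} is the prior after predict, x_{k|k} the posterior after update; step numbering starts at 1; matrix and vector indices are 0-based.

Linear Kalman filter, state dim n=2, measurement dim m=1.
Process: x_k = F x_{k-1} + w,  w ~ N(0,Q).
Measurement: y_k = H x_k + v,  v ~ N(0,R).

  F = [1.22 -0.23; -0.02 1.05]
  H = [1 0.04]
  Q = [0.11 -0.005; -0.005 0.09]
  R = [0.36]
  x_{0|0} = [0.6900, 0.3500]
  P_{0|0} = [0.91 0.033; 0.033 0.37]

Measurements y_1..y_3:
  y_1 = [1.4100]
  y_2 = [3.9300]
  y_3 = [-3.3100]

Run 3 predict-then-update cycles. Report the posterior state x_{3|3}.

step 1: x^-=[0.7613, 0.3537]  P^-=[1.4655 -0.0741; -0.0741 0.4969]  S=[1.8204]  K=[0.8034; -0.0298]  nu=[0.6346]  x^+=[1.2711, 0.3348]  P^+=[0.2905 -0.0305; -0.0305 0.4953]
step 2: x^-=[1.4738, 0.3261]  P^-=[0.5857 -0.1710; -0.1710 0.6375]  S=[0.9330]  K=[0.6204; -0.1559]  nu=[2.4432]  x^+=[2.9895, -0.0548]  P^+=[0.2266 -0.0807; -0.0807 0.6148]
step 3: x^-=[3.6598, -0.1173]  P^-=[0.5250 -0.2628; -0.2628 0.7713]  S=[0.8653]  K=[0.5947; -0.2680]  nu=[-6.9651]  x^+=[-0.4821, 1.7495]  P^+=[0.2191 -0.1249; -0.1249 0.7091]

x_post = [-0.4821, 1.7495]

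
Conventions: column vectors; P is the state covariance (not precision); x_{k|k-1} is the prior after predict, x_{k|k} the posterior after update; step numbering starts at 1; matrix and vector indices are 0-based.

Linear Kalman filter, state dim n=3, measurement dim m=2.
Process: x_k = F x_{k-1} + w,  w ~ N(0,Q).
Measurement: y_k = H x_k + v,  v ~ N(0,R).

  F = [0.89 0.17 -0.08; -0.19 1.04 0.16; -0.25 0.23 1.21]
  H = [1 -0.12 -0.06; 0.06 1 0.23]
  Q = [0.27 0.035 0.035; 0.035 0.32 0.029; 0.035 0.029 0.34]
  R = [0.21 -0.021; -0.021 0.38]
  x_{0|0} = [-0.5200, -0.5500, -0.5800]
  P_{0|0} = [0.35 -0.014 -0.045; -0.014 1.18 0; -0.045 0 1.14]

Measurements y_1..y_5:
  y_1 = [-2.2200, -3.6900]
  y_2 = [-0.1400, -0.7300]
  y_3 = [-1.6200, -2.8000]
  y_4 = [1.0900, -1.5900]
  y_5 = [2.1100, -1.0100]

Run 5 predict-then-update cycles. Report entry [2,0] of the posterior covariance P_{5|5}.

step 1: x^-=[-0.5099, -0.5660, -0.6983]  P^-=[0.5908 0.1502 -0.1587; 0.1502 1.6464 0.5650; -0.1587 0.5650 2.1222]  S=[0.8233 -0.1487; -0.1487 2.4143]  K=[0.7265 0.1065; 0.0353 0.7417; -0.3557 0.4103]  nu=[-1.8199, -2.9328]  x^+=[-2.1446, -2.8053, -1.2544]  P^+=[0.1519 0.0191 -0.0128; 0.0191 0.3251 -0.1965; -0.0128 -0.1965 1.5681]
step 2: x^-=[-2.2852, -2.7108, -1.6269]  P^-=[0.4227 0.0727 -0.1856; 0.0727 0.6451 0.1607; -0.1856 0.1607 2.5588]  S=[0.6583 -0.0923; -0.0923 1.2396]  K=[0.6588 0.0937; 0.0565 0.5580; -0.4659 0.5608]  nu=[1.7223, 2.4921]  x^+=[-0.9169, -1.2229, -1.0318]  P^+=[0.1374 0.0178 -0.0187; 0.0178 0.2629 -0.2309; -0.0187 -0.2309 1.9778]
step 3: x^-=[-0.9414, -1.2628, -1.3006]  P^-=[0.4134 0.0588 -0.2376; 0.0588 0.5772 0.1819; -0.2376 0.1819 3.1390]  S=[0.6600 -0.1201; -0.1201 1.2089]  K=[0.6534 0.0889; 0.0625 0.5212; -0.5545 0.6808]  nu=[-0.9082, -1.1816]  x^+=[-1.6399, -1.9353, -1.6015]  P^+=[0.1360 0.0174 -0.0241; 0.0174 0.2541 -0.2538; -0.0241 -0.2538 2.2851]
step 4: x^-=[-1.6604, -1.9574, -1.9729]  P^-=[0.4153 0.0537 -0.2776; 0.0537 0.5683 0.2111; -0.2776 0.2111 3.5788]  S=[0.6698 -0.1417; -0.1417 1.2350]  K=[0.6536 0.0869; 0.0673 0.5098; -0.6134 0.7536]  nu=[2.3971, 0.9208]  x^+=[-0.0135, -1.3267, -2.7495]  P^+=[0.1359 0.0175 -0.0277; 0.0175 0.2540 -0.2728; -0.0277 -0.2728 2.4944]
step 5: x^-=[-0.0176, -1.8172, -3.6287]  P^-=[0.4176 0.0516 -0.3054; 0.0516 0.5675 0.2279; -0.3054 0.2279 3.8769]  S=[0.6773 -0.1555; -0.1555 1.2567]  K=[0.6542 0.0860; 0.0712 0.5046; -0.6521 0.7957]  nu=[1.6918, 1.6428]  x^+=[1.2306, -0.8678, -3.4248]  P^+=[0.1359 0.0177 -0.0302; 0.0177 0.2553 -0.2875; -0.0302 -0.2875 2.6319]

P_post[2,0] = -0.0302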